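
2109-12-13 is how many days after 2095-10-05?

Oct 5, 2095 → Oct 5, 2096: 366 days (Feb 29, 2096 is in that span).
Oct 5, 2096 → Oct 5, 2097: 365 days.
Oct 5, 2097 → Oct 5, 2098: 365 days.
Oct 5, 2098 → Oct 5, 2099: 365 days.
Oct 5, 2099 → Oct 5, 2100: 365 days.
Oct 5, 2100 → Oct 5, 2101: 365 days.
Oct 5, 2101 → Oct 5, 2102: 365 days.
Oct 5, 2102 → Oct 5, 2103: 365 days.
Oct 5, 2103 → Oct 5, 2104: 366 days (Feb 29, 2104 is in that span).
Oct 5, 2104 → Oct 5, 2105: 365 days.
Oct 5, 2105 → Oct 5, 2106: 365 days.
Oct 5, 2106 → Oct 5, 2107: 365 days.
Oct 5, 2107 → Oct 5, 2108: 366 days (Feb 29, 2108 is in that span).
Oct 5, 2108 → Oct 5, 2109: 365 days.
Oct 5, 2109 → Nov 5, 2109: 31 days (October has 31).
Nov 5, 2109 → Dec 5, 2109: 30 days (November has 30).
Dec 5, 2109 → Dec 13, 2109: 8 days.
Total: 5182 days.

5182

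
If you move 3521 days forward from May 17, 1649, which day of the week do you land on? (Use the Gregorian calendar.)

Monday

May 17, 1649 is a Monday.
3521 mod 7 = 0, so 3521 days after a Monday is Monday + 0 = Monday.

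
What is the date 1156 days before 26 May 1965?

−365 (one year) → May 26, 1964 (791 left).
−366 (one year; includes Feb 29, 1964) → May 26, 1963 (425 left).
−365 (one year) → May 26, 1962 (60 left).
−26 → Apr 30, 1962 (end of Apr, 30 days; 34 left).
−30 → Mar 31, 1962 (end of Mar, 31 days; 4 left).
−4 → Mar 27, 1962.

March 27, 1962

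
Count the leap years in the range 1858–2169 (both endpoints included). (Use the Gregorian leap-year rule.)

76

Multiples of 4 in [1858,2169]: 78.
Of those, multiples of 100: 3 (not leap unless ÷400).
Multiples of 400: 1.
Leap years = 78 − 3 + 1 = 76.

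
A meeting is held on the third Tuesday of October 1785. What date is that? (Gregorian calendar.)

October 18, 1785

October 1, 1785 is a Saturday.
The first Tuesday is therefore October 4 (3 days later).
The third Tuesday is 4 + 2×7 = October 18.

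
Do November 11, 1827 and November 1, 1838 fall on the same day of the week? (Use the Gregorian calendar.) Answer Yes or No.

From Nov 11, 1827 to Nov 1, 1838 is 4008 days.
4008 mod 7 = 4, so they are different weekdays.
(Nov 11, 1827 is a Sunday; Nov 1, 1838 is a Thursday.)

No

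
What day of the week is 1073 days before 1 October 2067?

Thursday

Oct 1, 2067 is a Saturday.
1073 mod 7 = 2, so 1073 days before a Saturday is Saturday − 2 = Thursday.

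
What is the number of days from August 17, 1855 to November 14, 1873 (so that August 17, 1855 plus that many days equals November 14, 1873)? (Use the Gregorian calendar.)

6664

Aug 17, 1855 → Aug 17, 1856: 366 days (Feb 29, 1856 is in that span).
Aug 17, 1856 → Aug 17, 1857: 365 days.
Aug 17, 1857 → Aug 17, 1858: 365 days.
Aug 17, 1858 → Aug 17, 1859: 365 days.
Aug 17, 1859 → Aug 17, 1860: 366 days (Feb 29, 1860 is in that span).
Aug 17, 1860 → Aug 17, 1861: 365 days.
Aug 17, 1861 → Aug 17, 1862: 365 days.
Aug 17, 1862 → Aug 17, 1863: 365 days.
Aug 17, 1863 → Aug 17, 1864: 366 days (Feb 29, 1864 is in that span).
Aug 17, 1864 → Aug 17, 1865: 365 days.
Aug 17, 1865 → Aug 17, 1866: 365 days.
Aug 17, 1866 → Aug 17, 1867: 365 days.
Aug 17, 1867 → Aug 17, 1868: 366 days (Feb 29, 1868 is in that span).
Aug 17, 1868 → Aug 17, 1869: 365 days.
Aug 17, 1869 → Aug 17, 1870: 365 days.
Aug 17, 1870 → Aug 17, 1871: 365 days.
Aug 17, 1871 → Aug 17, 1872: 366 days (Feb 29, 1872 is in that span).
Aug 17, 1872 → Aug 17, 1873: 365 days.
Aug 17, 1873 → Sep 17, 1873: 31 days (August has 31).
Sep 17, 1873 → Oct 17, 1873: 30 days (September has 30).
Oct 17, 1873 → Nov 14, 1873: 28 days.
Total: 6664 days.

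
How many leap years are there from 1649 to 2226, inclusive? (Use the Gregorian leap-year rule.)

139

Multiples of 4 in [1649,2226]: 144.
Of those, multiples of 100: 6 (not leap unless ÷400).
Multiples of 400: 1.
Leap years = 144 − 6 + 1 = 139.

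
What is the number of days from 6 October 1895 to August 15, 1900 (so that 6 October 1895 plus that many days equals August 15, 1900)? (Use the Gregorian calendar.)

Oct 6, 1895 → Oct 6, 1896: 366 days (Feb 29, 1896 is in that span).
Oct 6, 1896 → Oct 6, 1897: 365 days.
Oct 6, 1897 → Oct 6, 1898: 365 days.
Oct 6, 1898 → Oct 6, 1899: 365 days.
Oct 6, 1899 → Nov 6, 1899: 31 days (October has 31).
Nov 6, 1899 → Dec 6, 1899: 30 days (November has 30).
Dec 6, 1899 → Jan 6, 1900: 31 days (December has 31).
Jan 6, 1900 → Feb 6, 1900: 31 days (January has 31).
Feb 6, 1900 → Mar 6, 1900: 28 days (February has 28).
Mar 6, 1900 → Apr 6, 1900: 31 days (March has 31).
Apr 6, 1900 → May 6, 1900: 30 days (April has 30).
May 6, 1900 → Jun 6, 1900: 31 days (May has 31).
Jun 6, 1900 → Jul 6, 1900: 30 days (June has 30).
Jul 6, 1900 → Aug 6, 1900: 31 days (July has 31).
Aug 6, 1900 → Aug 15, 1900: 9 days.
Total: 1774 days.

1774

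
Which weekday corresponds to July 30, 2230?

Doomsday rule: the anchor day for the 2200s is Friday. For year 30: 30÷12 = 2 r 6, and 6÷4 = 1, so 2+6+1 = 9.
Friday + 9 ≡ Sunday — that's 2230's doomsday.
In July the doomsday date is Jul 11.
Jul 30 is 19 days after Jul 11; 19 mod 7 = 5, so Sunday + 5 = Friday.

Friday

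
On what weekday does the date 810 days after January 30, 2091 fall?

Sunday

Jan 30, 2091 is a Tuesday.
810 mod 7 = 5, so 810 days after a Tuesday is Tuesday + 5 = Sunday.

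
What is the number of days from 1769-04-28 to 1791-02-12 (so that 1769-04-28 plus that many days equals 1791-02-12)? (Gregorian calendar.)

7960

Apr 28, 1769 → Apr 28, 1770: 365 days.
Apr 28, 1770 → Apr 28, 1771: 365 days.
Apr 28, 1771 → Apr 28, 1772: 366 days (Feb 29, 1772 is in that span).
Apr 28, 1772 → Apr 28, 1773: 365 days.
Apr 28, 1773 → Apr 28, 1774: 365 days.
Apr 28, 1774 → Apr 28, 1775: 365 days.
Apr 28, 1775 → Apr 28, 1776: 366 days (Feb 29, 1776 is in that span).
Apr 28, 1776 → Apr 28, 1777: 365 days.
Apr 28, 1777 → Apr 28, 1778: 365 days.
Apr 28, 1778 → Apr 28, 1779: 365 days.
Apr 28, 1779 → Apr 28, 1780: 366 days (Feb 29, 1780 is in that span).
Apr 28, 1780 → Apr 28, 1781: 365 days.
Apr 28, 1781 → Apr 28, 1782: 365 days.
Apr 28, 1782 → Apr 28, 1783: 365 days.
Apr 28, 1783 → Apr 28, 1784: 366 days (Feb 29, 1784 is in that span).
Apr 28, 1784 → Apr 28, 1785: 365 days.
Apr 28, 1785 → Apr 28, 1786: 365 days.
Apr 28, 1786 → Apr 28, 1787: 365 days.
Apr 28, 1787 → Apr 28, 1788: 366 days (Feb 29, 1788 is in that span).
Apr 28, 1788 → Apr 28, 1789: 365 days.
Apr 28, 1789 → Apr 28, 1790: 365 days.
Apr 28, 1790 → May 28, 1790: 30 days (April has 30).
May 28, 1790 → Jun 28, 1790: 31 days (May has 31).
Jun 28, 1790 → Jul 28, 1790: 30 days (June has 30).
Jul 28, 1790 → Aug 28, 1790: 31 days (July has 31).
Aug 28, 1790 → Sep 28, 1790: 31 days (August has 31).
Sep 28, 1790 → Oct 28, 1790: 30 days (September has 30).
Oct 28, 1790 → Nov 28, 1790: 31 days (October has 31).
Nov 28, 1790 → Dec 28, 1790: 30 days (November has 30).
Dec 28, 1790 → Jan 28, 1791: 31 days (December has 31).
Jan 28, 1791 → Feb 12, 1791: 15 days.
Total: 7960 days.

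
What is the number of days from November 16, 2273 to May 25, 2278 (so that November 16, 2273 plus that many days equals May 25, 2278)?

Nov 16, 2273 → Nov 16, 2274: 365 days.
Nov 16, 2274 → Nov 16, 2275: 365 days.
Nov 16, 2275 → Nov 16, 2276: 366 days (Feb 29, 2276 is in that span).
Nov 16, 2276 → Nov 16, 2277: 365 days.
Nov 16, 2277 → Dec 16, 2277: 30 days (November has 30).
Dec 16, 2277 → Jan 16, 2278: 31 days (December has 31).
Jan 16, 2278 → Feb 16, 2278: 31 days (January has 31).
Feb 16, 2278 → Mar 16, 2278: 28 days (February has 28).
Mar 16, 2278 → Apr 16, 2278: 31 days (March has 31).
Apr 16, 2278 → May 16, 2278: 30 days (April has 30).
May 16, 2278 → May 25, 2278: 9 days.
Total: 1651 days.

1651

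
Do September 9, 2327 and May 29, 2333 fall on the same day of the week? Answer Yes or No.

From Sep 9, 2327 to May 29, 2333 is 2089 days.
2089 mod 7 = 3, so they are different weekdays.
(Sep 9, 2327 is a Friday; May 29, 2333 is a Monday.)

No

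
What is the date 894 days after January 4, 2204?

+366 (one year; includes Feb 29, 2204) → Jan 4, 2205 (528 left).
+365 (one year) → Jan 4, 2206 (163 left).
Jan has 31 days: +28 → Feb 1, 2206 (135 left).
Feb has 28 days: +28 → Mar 1, 2206 (107 left).
Mar has 31 days: +31 → Apr 1, 2206 (76 left).
Apr has 30 days: +30 → May 1, 2206 (46 left).
May has 31 days: +31 → Jun 1, 2206 (15 left).
+15 → Jun 16, 2206.

June 16, 2206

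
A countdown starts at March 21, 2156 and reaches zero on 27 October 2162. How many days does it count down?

Mar 21, 2156 → Mar 21, 2157: 365 days.
Mar 21, 2157 → Mar 21, 2158: 365 days.
Mar 21, 2158 → Mar 21, 2159: 365 days.
Mar 21, 2159 → Mar 21, 2160: 366 days (Feb 29, 2160 is in that span).
Mar 21, 2160 → Mar 21, 2161: 365 days.
Mar 21, 2161 → Mar 21, 2162: 365 days.
Mar 21, 2162 → Apr 21, 2162: 31 days (March has 31).
Apr 21, 2162 → May 21, 2162: 30 days (April has 30).
May 21, 2162 → Jun 21, 2162: 31 days (May has 31).
Jun 21, 2162 → Jul 21, 2162: 30 days (June has 30).
Jul 21, 2162 → Aug 21, 2162: 31 days (July has 31).
Aug 21, 2162 → Sep 21, 2162: 31 days (August has 31).
Sep 21, 2162 → Oct 21, 2162: 30 days (September has 30).
Oct 21, 2162 → Oct 27, 2162: 6 days.
Total: 2411 days.

2411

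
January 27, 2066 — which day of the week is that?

Wednesday

Doomsday rule: the anchor day for the 2000s is Tuesday. For year 66: 66÷12 = 5 r 6, and 6÷4 = 1, so 5+6+1 = 12.
Tuesday + 12 ≡ Sunday — that's 2066's doomsday.
In January the doomsday date is Jan 3 (2066 is not a leap year).
Jan 27 is 24 days after Jan 3; 24 mod 7 = 3, so Sunday + 3 = Wednesday.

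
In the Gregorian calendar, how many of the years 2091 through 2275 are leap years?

44

Multiples of 4 in [2091,2275]: 46.
Of those, multiples of 100: 2 (not leap unless ÷400).
Multiples of 400: 0.
Leap years = 46 − 2 + 0 = 44.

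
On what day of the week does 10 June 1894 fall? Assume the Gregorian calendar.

Sunday

Doomsday rule: the anchor day for the 1800s is Friday. For year 94: 94÷12 = 7 r 10, and 10÷4 = 2, so 7+10+2 = 19.
Friday + 19 ≡ Wednesday — that's 1894's doomsday.
In June the doomsday date is Jun 6.
Jun 10 is 4 days after Jun 6; 4 mod 7 = 4, so Wednesday + 4 = Sunday.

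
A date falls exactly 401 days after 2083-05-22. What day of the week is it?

May 22, 2083 is a Saturday.
401 mod 7 = 2, so 401 days after a Saturday is Saturday + 2 = Monday.

Monday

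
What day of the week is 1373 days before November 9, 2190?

Monday

First find the weekday of Nov 9, 2190. Doomsday rule: the anchor day for the 2100s is Sunday. For year 90: 90÷12 = 7 r 6, and 6÷4 = 1, so 7+6+1 = 14.
Sunday + 14 ≡ Sunday — that's 2190's doomsday.
In November the doomsday date is Nov 7.
Nov 9 is 2 days after Nov 7; 2 mod 7 = 2, so Sunday + 2 = Tuesday.
1373 mod 7 = 1, so 1373 days before a Tuesday is Tuesday − 1 = Monday.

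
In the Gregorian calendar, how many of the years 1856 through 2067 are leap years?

52

Multiples of 4 in [1856,2067]: 53.
Of those, multiples of 100: 2 (not leap unless ÷400).
Multiples of 400: 1.
Leap years = 53 − 2 + 1 = 52.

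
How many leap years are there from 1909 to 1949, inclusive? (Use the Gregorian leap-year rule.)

10

Multiples of 4 in [1909,1949]: 10.
Of those, multiples of 100: 0 (not leap unless ÷400).
Multiples of 400: 0.
Leap years = 10 − 0 + 0 = 10.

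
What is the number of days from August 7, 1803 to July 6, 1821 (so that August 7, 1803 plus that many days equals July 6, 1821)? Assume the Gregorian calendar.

6543

Aug 7, 1803 → Aug 7, 1804: 366 days (Feb 29, 1804 is in that span).
Aug 7, 1804 → Aug 7, 1805: 365 days.
Aug 7, 1805 → Aug 7, 1806: 365 days.
Aug 7, 1806 → Aug 7, 1807: 365 days.
Aug 7, 1807 → Aug 7, 1808: 366 days (Feb 29, 1808 is in that span).
Aug 7, 1808 → Aug 7, 1809: 365 days.
Aug 7, 1809 → Aug 7, 1810: 365 days.
Aug 7, 1810 → Aug 7, 1811: 365 days.
Aug 7, 1811 → Aug 7, 1812: 366 days (Feb 29, 1812 is in that span).
Aug 7, 1812 → Aug 7, 1813: 365 days.
Aug 7, 1813 → Aug 7, 1814: 365 days.
Aug 7, 1814 → Aug 7, 1815: 365 days.
Aug 7, 1815 → Aug 7, 1816: 366 days (Feb 29, 1816 is in that span).
Aug 7, 1816 → Aug 7, 1817: 365 days.
Aug 7, 1817 → Aug 7, 1818: 365 days.
Aug 7, 1818 → Aug 7, 1819: 365 days.
Aug 7, 1819 → Aug 7, 1820: 366 days (Feb 29, 1820 is in that span).
Aug 7, 1820 → Sep 7, 1820: 31 days (August has 31).
Sep 7, 1820 → Oct 7, 1820: 30 days (September has 30).
Oct 7, 1820 → Nov 7, 1820: 31 days (October has 31).
Nov 7, 1820 → Dec 7, 1820: 30 days (November has 30).
Dec 7, 1820 → Jan 7, 1821: 31 days (December has 31).
Jan 7, 1821 → Feb 7, 1821: 31 days (January has 31).
Feb 7, 1821 → Mar 7, 1821: 28 days (February has 28).
Mar 7, 1821 → Apr 7, 1821: 31 days (March has 31).
Apr 7, 1821 → May 7, 1821: 30 days (April has 30).
May 7, 1821 → Jun 7, 1821: 31 days (May has 31).
Jun 7, 1821 → Jul 6, 1821: 29 days.
Total: 6543 days.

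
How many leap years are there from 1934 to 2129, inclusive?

48

Multiples of 4 in [1934,2129]: 49.
Of those, multiples of 100: 2 (not leap unless ÷400).
Multiples of 400: 1.
Leap years = 49 − 2 + 1 = 48.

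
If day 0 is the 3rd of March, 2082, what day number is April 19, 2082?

47

Mar 3, 2082 → Apr 3, 2082: 31 days (March has 31).
Apr 3, 2082 → Apr 19, 2082: 16 days.
Total: 47 days.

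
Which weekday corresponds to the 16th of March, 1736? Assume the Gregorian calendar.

Friday

Doomsday rule: the anchor day for the 1700s is Sunday. For year 36: 36÷12 = 3 r 0, and 0÷4 = 0, so 3+0+0 = 3.
Sunday + 3 ≡ Wednesday — that's 1736's doomsday.
In March the doomsday date is Mar 14.
Mar 16 is 2 days after Mar 14; 2 mod 7 = 2, so Wednesday + 2 = Friday.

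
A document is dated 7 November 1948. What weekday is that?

Sunday

Doomsday rule: the anchor day for the 1900s is Wednesday. For year 48: 48÷12 = 4 r 0, and 0÷4 = 0, so 4+0+0 = 4.
Wednesday + 4 ≡ Sunday — that's 1948's doomsday.
In November the doomsday date is Nov 7.
Nov 7 is the doomsday itself: Sunday.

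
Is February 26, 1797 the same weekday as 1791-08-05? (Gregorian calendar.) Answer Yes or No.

No

From Aug 5, 1791 to Feb 26, 1797 is 2032 days.
2032 mod 7 = 2, so they are different weekdays.
(Aug 5, 1791 is a Friday; Feb 26, 1797 is a Sunday.)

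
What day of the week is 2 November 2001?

Doomsday rule: the anchor day for the 2000s is Tuesday. For year 01: 1÷12 = 0 r 1, and 1÷4 = 0, so 0+1+0 = 1.
Tuesday + 1 ≡ Wednesday — that's 2001's doomsday.
In November the doomsday date is Nov 7.
Nov 2 is 5 days before Nov 7; 5 mod 7 = 5, so Wednesday − 5 = Friday.

Friday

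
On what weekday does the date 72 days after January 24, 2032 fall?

Jan 24, 2032 is a Saturday.
72 mod 7 = 2, so 72 days after a Saturday is Saturday + 2 = Monday.

Monday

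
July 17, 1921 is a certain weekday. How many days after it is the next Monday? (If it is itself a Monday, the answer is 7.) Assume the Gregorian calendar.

Jul 17, 1921 is a Sunday.
From Sunday to the next Monday is 1 day.

1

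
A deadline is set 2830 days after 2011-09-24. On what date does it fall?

June 24, 2019

+366 (one year; includes Feb 29, 2012) → Sep 24, 2012 (2464 left).
+365 (one year) → Sep 24, 2013 (2099 left).
+365 (one year) → Sep 24, 2014 (1734 left).
+365 (one year) → Sep 24, 2015 (1369 left).
+366 (one year; includes Feb 29, 2016) → Sep 24, 2016 (1003 left).
+365 (one year) → Sep 24, 2017 (638 left).
+365 (one year) → Sep 24, 2018 (273 left).
Sep has 30 days: +7 → Oct 1, 2018 (266 left).
Oct has 31 days: +31 → Nov 1, 2018 (235 left).
Nov has 30 days: +30 → Dec 1, 2018 (205 left).
Dec has 31 days: +31 → Jan 1, 2019 (174 left).
Jan has 31 days: +31 → Feb 1, 2019 (143 left).
Feb has 28 days: +28 → Mar 1, 2019 (115 left).
Mar has 31 days: +31 → Apr 1, 2019 (84 left).
Apr has 30 days: +30 → May 1, 2019 (54 left).
May has 31 days: +31 → Jun 1, 2019 (23 left).
+23 → Jun 24, 2019.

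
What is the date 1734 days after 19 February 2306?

November 19, 2310

+365 (one year) → Feb 19, 2307 (1369 left).
+365 (one year) → Feb 19, 2308 (1004 left).
+366 (one year; includes Feb 29, 2308) → Feb 19, 2309 (638 left).
+365 (one year) → Feb 19, 2310 (273 left).
Feb has 28 days: +10 → Mar 1, 2310 (263 left).
Mar has 31 days: +31 → Apr 1, 2310 (232 left).
Apr has 30 days: +30 → May 1, 2310 (202 left).
May has 31 days: +31 → Jun 1, 2310 (171 left).
Jun has 30 days: +30 → Jul 1, 2310 (141 left).
Jul has 31 days: +31 → Aug 1, 2310 (110 left).
Aug has 31 days: +31 → Sep 1, 2310 (79 left).
Sep has 30 days: +30 → Oct 1, 2310 (49 left).
Oct has 31 days: +31 → Nov 1, 2310 (18 left).
+18 → Nov 19, 2310.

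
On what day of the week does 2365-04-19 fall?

Doomsday rule: the anchor day for the 2300s is Wednesday. For year 65: 65÷12 = 5 r 5, and 5÷4 = 1, so 5+5+1 = 11.
Wednesday + 11 ≡ Sunday — that's 2365's doomsday.
In April the doomsday date is Apr 4.
Apr 19 is 15 days after Apr 4; 15 mod 7 = 1, so Sunday + 1 = Monday.

Monday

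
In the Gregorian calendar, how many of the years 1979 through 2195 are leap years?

53

Multiples of 4 in [1979,2195]: 54.
Of those, multiples of 100: 2 (not leap unless ÷400).
Multiples of 400: 1.
Leap years = 54 − 2 + 1 = 53.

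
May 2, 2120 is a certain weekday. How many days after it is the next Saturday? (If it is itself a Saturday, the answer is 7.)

2

May 2, 2120 is a Thursday.
From Thursday to the next Saturday is 2 days.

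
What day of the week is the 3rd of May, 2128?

Doomsday rule: the anchor day for the 2100s is Sunday. For year 28: 28÷12 = 2 r 4, and 4÷4 = 1, so 2+4+1 = 7.
Sunday + 7 ≡ Sunday — that's 2128's doomsday.
In May the doomsday date is May 9.
May 3 is 6 days before May 9; 6 mod 7 = 6, so Sunday − 6 = Monday.

Monday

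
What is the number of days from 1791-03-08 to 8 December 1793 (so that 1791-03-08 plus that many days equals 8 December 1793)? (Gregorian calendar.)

Mar 8, 1791 → Mar 8, 1792: 366 days (Feb 29, 1792 is in that span).
Mar 8, 1792 → Mar 8, 1793: 365 days.
Mar 8, 1793 → Apr 8, 1793: 31 days (March has 31).
Apr 8, 1793 → May 8, 1793: 30 days (April has 30).
May 8, 1793 → Jun 8, 1793: 31 days (May has 31).
Jun 8, 1793 → Jul 8, 1793: 30 days (June has 30).
Jul 8, 1793 → Aug 8, 1793: 31 days (July has 31).
Aug 8, 1793 → Sep 8, 1793: 31 days (August has 31).
Sep 8, 1793 → Oct 8, 1793: 30 days (September has 30).
Oct 8, 1793 → Nov 8, 1793: 31 days (October has 31).
Nov 8, 1793 → Dec 8, 1793: 30 days.
Total: 1006 days.

1006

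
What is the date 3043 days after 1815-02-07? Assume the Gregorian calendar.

+365 (one year) → Feb 7, 1816 (2678 left).
+366 (one year; includes Feb 29, 1816) → Feb 7, 1817 (2312 left).
+365 (one year) → Feb 7, 1818 (1947 left).
+365 (one year) → Feb 7, 1819 (1582 left).
+365 (one year) → Feb 7, 1820 (1217 left).
+366 (one year; includes Feb 29, 1820) → Feb 7, 1821 (851 left).
+365 (one year) → Feb 7, 1822 (486 left).
+365 (one year) → Feb 7, 1823 (121 left).
Feb has 28 days: +22 → Mar 1, 1823 (99 left).
Mar has 31 days: +31 → Apr 1, 1823 (68 left).
Apr has 30 days: +30 → May 1, 1823 (38 left).
May has 31 days: +31 → Jun 1, 1823 (7 left).
+7 → Jun 8, 1823.

June 8, 1823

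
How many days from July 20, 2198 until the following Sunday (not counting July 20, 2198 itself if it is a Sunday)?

Jul 20, 2198 is a Friday.
From Friday to the next Sunday is 2 days.

2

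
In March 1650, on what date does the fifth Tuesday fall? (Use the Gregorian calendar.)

March 1, 1650 is a Tuesday.
The first Tuesday is therefore March 1 (same day).
The fifth Tuesday is 1 + 4×7 = March 29.

March 29, 1650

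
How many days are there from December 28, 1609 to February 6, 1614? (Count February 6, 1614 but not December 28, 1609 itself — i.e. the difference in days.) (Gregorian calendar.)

1501

Dec 28, 1609 → Dec 28, 1610: 365 days.
Dec 28, 1610 → Dec 28, 1611: 365 days.
Dec 28, 1611 → Dec 28, 1612: 366 days (Feb 29, 1612 is in that span).
Dec 28, 1612 → Dec 28, 1613: 365 days.
Dec 28, 1613 → Jan 28, 1614: 31 days (December has 31).
Jan 28, 1614 → Feb 6, 1614: 9 days.
Total: 1501 days.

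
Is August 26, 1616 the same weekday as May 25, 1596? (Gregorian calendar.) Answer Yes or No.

From May 25, 1596 to Aug 26, 1616 is 7398 days.
7398 mod 7 = 6, so they are different weekdays.
(May 25, 1596 is a Saturday; Aug 26, 1616 is a Friday.)

No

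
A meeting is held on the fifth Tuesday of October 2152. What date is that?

October 1, 2152 is a Sunday.
The first Tuesday is therefore October 3 (2 days later).
The fifth Tuesday is 3 + 4×7 = October 31.

October 31, 2152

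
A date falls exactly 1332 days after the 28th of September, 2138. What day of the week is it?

Tuesday

Sep 28, 2138 is a Sunday.
1332 mod 7 = 2, so 1332 days after a Sunday is Sunday + 2 = Tuesday.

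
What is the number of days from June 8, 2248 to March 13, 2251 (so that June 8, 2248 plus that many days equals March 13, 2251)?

1008

Jun 8, 2248 → Jun 8, 2249: 365 days.
Jun 8, 2249 → Jun 8, 2250: 365 days.
Jun 8, 2250 → Jul 8, 2250: 30 days (June has 30).
Jul 8, 2250 → Aug 8, 2250: 31 days (July has 31).
Aug 8, 2250 → Sep 8, 2250: 31 days (August has 31).
Sep 8, 2250 → Oct 8, 2250: 30 days (September has 30).
Oct 8, 2250 → Nov 8, 2250: 31 days (October has 31).
Nov 8, 2250 → Dec 8, 2250: 30 days (November has 30).
Dec 8, 2250 → Jan 8, 2251: 31 days (December has 31).
Jan 8, 2251 → Feb 8, 2251: 31 days (January has 31).
Feb 8, 2251 → Mar 8, 2251: 28 days (February has 28).
Mar 8, 2251 → Mar 13, 2251: 5 days.
Total: 1008 days.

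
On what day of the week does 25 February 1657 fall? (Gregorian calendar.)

Sunday

Doomsday rule: the anchor day for the 1600s is Tuesday. For year 57: 57÷12 = 4 r 9, and 9÷4 = 2, so 4+9+2 = 15.
Tuesday + 15 ≡ Wednesday — that's 1657's doomsday.
In February the doomsday date is Feb 28 (1657 is not a leap year).
Feb 25 is 3 days before Feb 28; 3 mod 7 = 3, so Wednesday − 3 = Sunday.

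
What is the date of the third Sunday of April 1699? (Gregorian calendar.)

April 19, 1699

April 1, 1699 is a Wednesday.
The first Sunday is therefore April 5 (4 days later).
The third Sunday is 5 + 2×7 = April 19.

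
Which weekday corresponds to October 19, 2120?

Doomsday rule: the anchor day for the 2100s is Sunday. For year 20: 20÷12 = 1 r 8, and 8÷4 = 2, so 1+8+2 = 11.
Sunday + 11 ≡ Thursday — that's 2120's doomsday.
In October the doomsday date is Oct 10.
Oct 19 is 9 days after Oct 10; 9 mod 7 = 2, so Thursday + 2 = Saturday.

Saturday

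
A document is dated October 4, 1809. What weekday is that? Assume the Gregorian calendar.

Doomsday rule: the anchor day for the 1800s is Friday. For year 09: 9÷12 = 0 r 9, and 9÷4 = 2, so 0+9+2 = 11.
Friday + 11 ≡ Tuesday — that's 1809's doomsday.
In October the doomsday date is Oct 10.
Oct 4 is 6 days before Oct 10; 6 mod 7 = 6, so Tuesday − 6 = Wednesday.

Wednesday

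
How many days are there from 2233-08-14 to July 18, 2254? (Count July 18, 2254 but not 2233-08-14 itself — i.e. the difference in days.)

7643

Aug 14, 2233 → Aug 14, 2234: 365 days.
Aug 14, 2234 → Aug 14, 2235: 365 days.
Aug 14, 2235 → Aug 14, 2236: 366 days (Feb 29, 2236 is in that span).
Aug 14, 2236 → Aug 14, 2237: 365 days.
Aug 14, 2237 → Aug 14, 2238: 365 days.
Aug 14, 2238 → Aug 14, 2239: 365 days.
Aug 14, 2239 → Aug 14, 2240: 366 days (Feb 29, 2240 is in that span).
Aug 14, 2240 → Aug 14, 2241: 365 days.
Aug 14, 2241 → Aug 14, 2242: 365 days.
Aug 14, 2242 → Aug 14, 2243: 365 days.
Aug 14, 2243 → Aug 14, 2244: 366 days (Feb 29, 2244 is in that span).
Aug 14, 2244 → Aug 14, 2245: 365 days.
Aug 14, 2245 → Aug 14, 2246: 365 days.
Aug 14, 2246 → Aug 14, 2247: 365 days.
Aug 14, 2247 → Aug 14, 2248: 366 days (Feb 29, 2248 is in that span).
Aug 14, 2248 → Aug 14, 2249: 365 days.
Aug 14, 2249 → Aug 14, 2250: 365 days.
Aug 14, 2250 → Aug 14, 2251: 365 days.
Aug 14, 2251 → Aug 14, 2252: 366 days (Feb 29, 2252 is in that span).
Aug 14, 2252 → Aug 14, 2253: 365 days.
Aug 14, 2253 → Sep 14, 2253: 31 days (August has 31).
Sep 14, 2253 → Oct 14, 2253: 30 days (September has 30).
Oct 14, 2253 → Nov 14, 2253: 31 days (October has 31).
Nov 14, 2253 → Dec 14, 2253: 30 days (November has 30).
Dec 14, 2253 → Jan 14, 2254: 31 days (December has 31).
Jan 14, 2254 → Feb 14, 2254: 31 days (January has 31).
Feb 14, 2254 → Mar 14, 2254: 28 days (February has 28).
Mar 14, 2254 → Apr 14, 2254: 31 days (March has 31).
Apr 14, 2254 → May 14, 2254: 30 days (April has 30).
May 14, 2254 → Jun 14, 2254: 31 days (May has 31).
Jun 14, 2254 → Jul 14, 2254: 30 days (June has 30).
Jul 14, 2254 → Jul 18, 2254: 4 days.
Total: 7643 days.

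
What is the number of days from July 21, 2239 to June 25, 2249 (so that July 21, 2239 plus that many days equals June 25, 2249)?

Jul 21, 2239 → Jul 21, 2240: 366 days (Feb 29, 2240 is in that span).
Jul 21, 2240 → Jul 21, 2241: 365 days.
Jul 21, 2241 → Jul 21, 2242: 365 days.
Jul 21, 2242 → Jul 21, 2243: 365 days.
Jul 21, 2243 → Jul 21, 2244: 366 days (Feb 29, 2244 is in that span).
Jul 21, 2244 → Jul 21, 2245: 365 days.
Jul 21, 2245 → Jul 21, 2246: 365 days.
Jul 21, 2246 → Jul 21, 2247: 365 days.
Jul 21, 2247 → Jul 21, 2248: 366 days (Feb 29, 2248 is in that span).
Jul 21, 2248 → Aug 21, 2248: 31 days (July has 31).
Aug 21, 2248 → Sep 21, 2248: 31 days (August has 31).
Sep 21, 2248 → Oct 21, 2248: 30 days (September has 30).
Oct 21, 2248 → Nov 21, 2248: 31 days (October has 31).
Nov 21, 2248 → Dec 21, 2248: 30 days (November has 30).
Dec 21, 2248 → Jan 21, 2249: 31 days (December has 31).
Jan 21, 2249 → Feb 21, 2249: 31 days (January has 31).
Feb 21, 2249 → Mar 21, 2249: 28 days (February has 28).
Mar 21, 2249 → Apr 21, 2249: 31 days (March has 31).
Apr 21, 2249 → May 21, 2249: 30 days (April has 30).
May 21, 2249 → Jun 21, 2249: 31 days (May has 31).
Jun 21, 2249 → Jun 25, 2249: 4 days.
Total: 3627 days.

3627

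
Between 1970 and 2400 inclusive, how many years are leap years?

105

Multiples of 4 in [1970,2400]: 108.
Of those, multiples of 100: 5 (not leap unless ÷400).
Multiples of 400: 2.
Leap years = 108 − 5 + 2 = 105.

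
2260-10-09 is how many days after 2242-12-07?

Dec 7, 2242 → Dec 7, 2243: 365 days.
Dec 7, 2243 → Dec 7, 2244: 366 days (Feb 29, 2244 is in that span).
Dec 7, 2244 → Dec 7, 2245: 365 days.
Dec 7, 2245 → Dec 7, 2246: 365 days.
Dec 7, 2246 → Dec 7, 2247: 365 days.
Dec 7, 2247 → Dec 7, 2248: 366 days (Feb 29, 2248 is in that span).
Dec 7, 2248 → Dec 7, 2249: 365 days.
Dec 7, 2249 → Dec 7, 2250: 365 days.
Dec 7, 2250 → Dec 7, 2251: 365 days.
Dec 7, 2251 → Dec 7, 2252: 366 days (Feb 29, 2252 is in that span).
Dec 7, 2252 → Dec 7, 2253: 365 days.
Dec 7, 2253 → Dec 7, 2254: 365 days.
Dec 7, 2254 → Dec 7, 2255: 365 days.
Dec 7, 2255 → Dec 7, 2256: 366 days (Feb 29, 2256 is in that span).
Dec 7, 2256 → Dec 7, 2257: 365 days.
Dec 7, 2257 → Dec 7, 2258: 365 days.
Dec 7, 2258 → Dec 7, 2259: 365 days.
Dec 7, 2259 → Jan 7, 2260: 31 days (December has 31).
Jan 7, 2260 → Feb 7, 2260: 31 days (January has 31).
Feb 7, 2260 → Mar 7, 2260: 29 days (February has 29).
Mar 7, 2260 → Apr 7, 2260: 31 days (March has 31).
Apr 7, 2260 → May 7, 2260: 30 days (April has 30).
May 7, 2260 → Jun 7, 2260: 31 days (May has 31).
Jun 7, 2260 → Jul 7, 2260: 30 days (June has 30).
Jul 7, 2260 → Aug 7, 2260: 31 days (July has 31).
Aug 7, 2260 → Sep 7, 2260: 31 days (August has 31).
Sep 7, 2260 → Oct 7, 2260: 30 days (September has 30).
Oct 7, 2260 → Oct 9, 2260: 2 days.
Total: 6516 days.

6516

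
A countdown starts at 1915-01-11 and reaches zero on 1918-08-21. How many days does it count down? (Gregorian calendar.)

1318

Jan 11, 1915 → Jan 11, 1916: 365 days.
Jan 11, 1916 → Jan 11, 1917: 366 days (Feb 29, 1916 is in that span).
Jan 11, 1917 → Jan 11, 1918: 365 days.
Jan 11, 1918 → Feb 11, 1918: 31 days (January has 31).
Feb 11, 1918 → Mar 11, 1918: 28 days (February has 28).
Mar 11, 1918 → Apr 11, 1918: 31 days (March has 31).
Apr 11, 1918 → May 11, 1918: 30 days (April has 30).
May 11, 1918 → Jun 11, 1918: 31 days (May has 31).
Jun 11, 1918 → Jul 11, 1918: 30 days (June has 30).
Jul 11, 1918 → Aug 11, 1918: 31 days (July has 31).
Aug 11, 1918 → Aug 21, 1918: 10 days.
Total: 1318 days.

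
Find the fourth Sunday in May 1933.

May 1, 1933 is a Monday.
The first Sunday is therefore May 7 (6 days later).
The fourth Sunday is 7 + 3×7 = May 28.

May 28, 1933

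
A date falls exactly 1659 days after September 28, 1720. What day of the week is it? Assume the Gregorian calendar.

Saturday

Sep 28, 1720 is a Saturday.
1659 mod 7 = 0, so 1659 days after a Saturday is Saturday + 0 = Saturday.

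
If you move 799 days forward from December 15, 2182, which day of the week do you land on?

First find the weekday of Dec 15, 2182. Doomsday rule: the anchor day for the 2100s is Sunday. For year 82: 82÷12 = 6 r 10, and 10÷4 = 2, so 6+10+2 = 18.
Sunday + 18 ≡ Thursday — that's 2182's doomsday.
In December the doomsday date is Dec 12.
Dec 15 is 3 days after Dec 12; 3 mod 7 = 3, so Thursday + 3 = Sunday.
799 mod 7 = 1, so 799 days after a Sunday is Sunday + 1 = Monday.

Monday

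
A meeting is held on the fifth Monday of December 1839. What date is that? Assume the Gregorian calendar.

December 30, 1839

December 1, 1839 is a Sunday.
The first Monday is therefore December 2 (1 days later).
The fifth Monday is 2 + 4×7 = December 30.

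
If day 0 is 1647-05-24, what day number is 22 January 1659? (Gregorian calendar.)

May 24, 1647 → May 24, 1648: 366 days (Feb 29, 1648 is in that span).
May 24, 1648 → May 24, 1649: 365 days.
May 24, 1649 → May 24, 1650: 365 days.
May 24, 1650 → May 24, 1651: 365 days.
May 24, 1651 → May 24, 1652: 366 days (Feb 29, 1652 is in that span).
May 24, 1652 → May 24, 1653: 365 days.
May 24, 1653 → May 24, 1654: 365 days.
May 24, 1654 → May 24, 1655: 365 days.
May 24, 1655 → May 24, 1656: 366 days (Feb 29, 1656 is in that span).
May 24, 1656 → May 24, 1657: 365 days.
May 24, 1657 → May 24, 1658: 365 days.
May 24, 1658 → Jun 24, 1658: 31 days (May has 31).
Jun 24, 1658 → Jul 24, 1658: 30 days (June has 30).
Jul 24, 1658 → Aug 24, 1658: 31 days (July has 31).
Aug 24, 1658 → Sep 24, 1658: 31 days (August has 31).
Sep 24, 1658 → Oct 24, 1658: 30 days (September has 30).
Oct 24, 1658 → Nov 24, 1658: 31 days (October has 31).
Nov 24, 1658 → Dec 24, 1658: 30 days (November has 30).
Dec 24, 1658 → Jan 22, 1659: 29 days.
Total: 4261 days.

4261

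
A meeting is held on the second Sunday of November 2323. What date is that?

November 1, 2323 is a Thursday.
The first Sunday is therefore November 4 (3 days later).
The second Sunday is 4 + 1×7 = November 11.

November 11, 2323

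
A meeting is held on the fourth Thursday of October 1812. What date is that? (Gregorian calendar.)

October 22, 1812

October 1, 1812 is a Thursday.
The first Thursday is therefore October 1 (same day).
The fourth Thursday is 1 + 3×7 = October 22.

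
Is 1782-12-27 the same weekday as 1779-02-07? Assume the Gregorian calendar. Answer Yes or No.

From Feb 7, 1779 to Dec 27, 1782 is 1419 days.
1419 mod 7 = 5, so they are different weekdays.
(Feb 7, 1779 is a Sunday; Dec 27, 1782 is a Friday.)

No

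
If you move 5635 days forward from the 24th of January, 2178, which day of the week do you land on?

First find the weekday of Jan 24, 2178. Doomsday rule: the anchor day for the 2100s is Sunday. For year 78: 78÷12 = 6 r 6, and 6÷4 = 1, so 6+6+1 = 13.
Sunday + 13 ≡ Saturday — that's 2178's doomsday.
In January the doomsday date is Jan 3 (2178 is not a leap year).
Jan 24 is 21 days after Jan 3; 21 mod 7 = 0, so Saturday + 0 = Saturday.
5635 mod 7 = 0, so 5635 days after a Saturday is Saturday + 0 = Saturday.

Saturday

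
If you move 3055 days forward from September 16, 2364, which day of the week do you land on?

Sep 16, 2364 is a Wednesday.
3055 mod 7 = 3, so 3055 days after a Wednesday is Wednesday + 3 = Saturday.

Saturday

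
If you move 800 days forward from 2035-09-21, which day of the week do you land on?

Sep 21, 2035 is a Friday.
800 mod 7 = 2, so 800 days after a Friday is Friday + 2 = Sunday.

Sunday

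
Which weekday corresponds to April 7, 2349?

Doomsday rule: the anchor day for the 2300s is Wednesday. For year 49: 49÷12 = 4 r 1, and 1÷4 = 0, so 4+1+0 = 5.
Wednesday + 5 ≡ Monday — that's 2349's doomsday.
In April the doomsday date is Apr 4.
Apr 7 is 3 days after Apr 4; 3 mod 7 = 3, so Monday + 3 = Thursday.

Thursday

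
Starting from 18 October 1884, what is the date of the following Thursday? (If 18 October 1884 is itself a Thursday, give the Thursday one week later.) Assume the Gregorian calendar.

Oct 18, 1884 is a Saturday.
From Saturday to the next Thursday is 5 days.
Oct 18, 1884 + 5 = Oct 23, 1884.

October 23, 1884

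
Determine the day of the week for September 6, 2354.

Monday

Doomsday rule: the anchor day for the 2300s is Wednesday. For year 54: 54÷12 = 4 r 6, and 6÷4 = 1, so 4+6+1 = 11.
Wednesday + 11 ≡ Sunday — that's 2354's doomsday.
In September the doomsday date is Sep 5.
Sep 6 is 1 day after Sep 5; 1 mod 7 = 1, so Sunday + 1 = Monday.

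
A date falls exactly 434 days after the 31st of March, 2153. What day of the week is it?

Mar 31, 2153 is a Saturday.
434 mod 7 = 0, so 434 days after a Saturday is Saturday + 0 = Saturday.

Saturday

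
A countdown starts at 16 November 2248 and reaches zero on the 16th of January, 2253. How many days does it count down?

1522

Nov 16, 2248 → Nov 16, 2249: 365 days.
Nov 16, 2249 → Nov 16, 2250: 365 days.
Nov 16, 2250 → Nov 16, 2251: 365 days.
Nov 16, 2251 → Nov 16, 2252: 366 days (Feb 29, 2252 is in that span).
Nov 16, 2252 → Dec 16, 2252: 30 days (November has 30).
Dec 16, 2252 → Jan 16, 2253: 31 days.
Total: 1522 days.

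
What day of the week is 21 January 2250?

Doomsday rule: the anchor day for the 2200s is Friday. For year 50: 50÷12 = 4 r 2, and 2÷4 = 0, so 4+2+0 = 6.
Friday + 6 ≡ Thursday — that's 2250's doomsday.
In January the doomsday date is Jan 3 (2250 is not a leap year).
Jan 21 is 18 days after Jan 3; 18 mod 7 = 4, so Thursday + 4 = Monday.

Monday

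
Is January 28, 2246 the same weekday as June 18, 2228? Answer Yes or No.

From Jun 18, 2228 to Jan 28, 2246 is 6433 days.
6433 mod 7 = 0, so they are the same weekday.
(Jun 18, 2228 is a Wednesday; Jan 28, 2246 is a Wednesday.)

Yes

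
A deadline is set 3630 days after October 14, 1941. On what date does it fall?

+365 (one year) → Oct 14, 1942 (3265 left).
+365 (one year) → Oct 14, 1943 (2900 left).
+366 (one year; includes Feb 29, 1944) → Oct 14, 1944 (2534 left).
+365 (one year) → Oct 14, 1945 (2169 left).
+365 (one year) → Oct 14, 1946 (1804 left).
+365 (one year) → Oct 14, 1947 (1439 left).
+366 (one year; includes Feb 29, 1948) → Oct 14, 1948 (1073 left).
+365 (one year) → Oct 14, 1949 (708 left).
+365 (one year) → Oct 14, 1950 (343 left).
Oct has 31 days: +18 → Nov 1, 1950 (325 left).
Nov has 30 days: +30 → Dec 1, 1950 (295 left).
Dec has 31 days: +31 → Jan 1, 1951 (264 left).
Jan has 31 days: +31 → Feb 1, 1951 (233 left).
Feb has 28 days: +28 → Mar 1, 1951 (205 left).
Mar has 31 days: +31 → Apr 1, 1951 (174 left).
Apr has 30 days: +30 → May 1, 1951 (144 left).
May has 31 days: +31 → Jun 1, 1951 (113 left).
Jun has 30 days: +30 → Jul 1, 1951 (83 left).
Jul has 31 days: +31 → Aug 1, 1951 (52 left).
Aug has 31 days: +31 → Sep 1, 1951 (21 left).
+21 → Sep 22, 1951.

September 22, 1951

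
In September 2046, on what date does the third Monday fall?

September 1, 2046 is a Saturday.
The first Monday is therefore September 3 (2 days later).
The third Monday is 3 + 2×7 = September 17.

September 17, 2046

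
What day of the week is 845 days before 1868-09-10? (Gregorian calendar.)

Saturday

Sep 10, 1868 is a Thursday.
845 mod 7 = 5, so 845 days before a Thursday is Thursday − 5 = Saturday.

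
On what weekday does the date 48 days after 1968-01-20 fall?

First find the weekday of Jan 20, 1968. Doomsday rule: the anchor day for the 1900s is Wednesday. For year 68: 68÷12 = 5 r 8, and 8÷4 = 2, so 5+8+2 = 15.
Wednesday + 15 ≡ Thursday — that's 1968's doomsday.
In January the doomsday date is Jan 4 (1968 is a leap year (divisible by 4)).
Jan 20 is 16 days after Jan 4; 16 mod 7 = 2, so Thursday + 2 = Saturday.
48 mod 7 = 6, so 48 days after a Saturday is Saturday + 6 = Friday.

Friday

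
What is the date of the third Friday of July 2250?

July 19, 2250

July 1, 2250 is a Monday.
The first Friday is therefore July 5 (4 days later).
The third Friday is 5 + 2×7 = July 19.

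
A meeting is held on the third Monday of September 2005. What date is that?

September 1, 2005 is a Thursday.
The first Monday is therefore September 5 (4 days later).
The third Monday is 5 + 2×7 = September 19.

September 19, 2005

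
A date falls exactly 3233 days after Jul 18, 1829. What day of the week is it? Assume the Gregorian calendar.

Friday

First find the weekday of Jul 18, 1829. Doomsday rule: the anchor day for the 1800s is Friday. For year 29: 29÷12 = 2 r 5, and 5÷4 = 1, so 2+5+1 = 8.
Friday + 8 ≡ Saturday — that's 1829's doomsday.
In July the doomsday date is Jul 11.
Jul 18 is 7 days after Jul 11; 7 mod 7 = 0, so Saturday + 0 = Saturday.
3233 mod 7 = 6, so 3233 days after a Saturday is Saturday + 6 = Friday.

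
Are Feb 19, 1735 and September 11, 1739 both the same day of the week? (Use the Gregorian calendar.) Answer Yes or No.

No

From Feb 19, 1735 to Sep 11, 1739 is 1665 days.
1665 mod 7 = 6, so they are different weekdays.
(Feb 19, 1735 is a Saturday; Sep 11, 1739 is a Friday.)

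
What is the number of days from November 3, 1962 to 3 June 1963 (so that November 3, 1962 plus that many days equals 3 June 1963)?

Nov 3, 1962 → Dec 3, 1962: 30 days (November has 30).
Dec 3, 1962 → Jan 3, 1963: 31 days (December has 31).
Jan 3, 1963 → Feb 3, 1963: 31 days (January has 31).
Feb 3, 1963 → Mar 3, 1963: 28 days (February has 28).
Mar 3, 1963 → Apr 3, 1963: 31 days (March has 31).
Apr 3, 1963 → May 3, 1963: 30 days (April has 30).
May 3, 1963 → Jun 3, 1963: 31 days.
Total: 212 days.

212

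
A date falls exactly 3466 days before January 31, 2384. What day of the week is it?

First find the weekday of Jan 31, 2384. Doomsday rule: the anchor day for the 2300s is Wednesday. For year 84: 84÷12 = 7 r 0, and 0÷4 = 0, so 7+0+0 = 7.
Wednesday + 7 ≡ Wednesday — that's 2384's doomsday.
In January the doomsday date is Jan 4 (2384 is a leap year (divisible by 4)).
Jan 31 is 27 days after Jan 4; 27 mod 7 = 6, so Wednesday + 6 = Tuesday.
3466 mod 7 = 1, so 3466 days before a Tuesday is Tuesday − 1 = Monday.

Monday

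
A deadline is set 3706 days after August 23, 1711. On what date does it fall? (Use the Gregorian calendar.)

October 15, 1721

+366 (one year; includes Feb 29, 1712) → Aug 23, 1712 (3340 left).
+365 (one year) → Aug 23, 1713 (2975 left).
+365 (one year) → Aug 23, 1714 (2610 left).
+365 (one year) → Aug 23, 1715 (2245 left).
+366 (one year; includes Feb 29, 1716) → Aug 23, 1716 (1879 left).
+365 (one year) → Aug 23, 1717 (1514 left).
+365 (one year) → Aug 23, 1718 (1149 left).
+365 (one year) → Aug 23, 1719 (784 left).
+366 (one year; includes Feb 29, 1720) → Aug 23, 1720 (418 left).
+365 (one year) → Aug 23, 1721 (53 left).
Aug has 31 days: +9 → Sep 1, 1721 (44 left).
Sep has 30 days: +30 → Oct 1, 1721 (14 left).
+14 → Oct 15, 1721.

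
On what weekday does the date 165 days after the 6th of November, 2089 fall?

Thursday

First find the weekday of Nov 6, 2089. Doomsday rule: the anchor day for the 2000s is Tuesday. For year 89: 89÷12 = 7 r 5, and 5÷4 = 1, so 7+5+1 = 13.
Tuesday + 13 ≡ Monday — that's 2089's doomsday.
In November the doomsday date is Nov 7.
Nov 6 is 1 day before Nov 7; 1 mod 7 = 1, so Monday − 1 = Sunday.
165 mod 7 = 4, so 165 days after a Sunday is Sunday + 4 = Thursday.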